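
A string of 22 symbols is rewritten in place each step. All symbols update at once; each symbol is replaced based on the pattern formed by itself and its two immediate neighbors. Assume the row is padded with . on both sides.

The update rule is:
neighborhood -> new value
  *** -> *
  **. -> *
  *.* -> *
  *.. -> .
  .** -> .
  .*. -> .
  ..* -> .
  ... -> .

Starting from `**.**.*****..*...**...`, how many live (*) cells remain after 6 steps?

.**.**.****.......*...
..**.**.***...........
...**.**.**...........
....**.**.*...........
.....**.**............
......**.*............
count of *: 3

3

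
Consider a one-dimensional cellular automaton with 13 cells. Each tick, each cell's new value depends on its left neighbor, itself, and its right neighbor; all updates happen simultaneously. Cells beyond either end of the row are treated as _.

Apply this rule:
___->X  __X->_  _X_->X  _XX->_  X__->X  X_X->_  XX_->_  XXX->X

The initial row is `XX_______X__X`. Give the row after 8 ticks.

__X_XXXXX_X_X

__XXXXXX_XX_X
X__XXXX_____X
XX__XX_XXXX_X
__X_____XX__X
X_XXXXX___X_X
X__XXX_XX_X_X
XX__X_____X_X
__X_XXXXX_X_X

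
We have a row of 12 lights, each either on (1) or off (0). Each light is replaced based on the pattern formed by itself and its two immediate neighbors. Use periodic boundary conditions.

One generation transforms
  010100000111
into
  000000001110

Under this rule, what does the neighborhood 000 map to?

0

At position 5 the neighborhood is 000; the next row has 0 there.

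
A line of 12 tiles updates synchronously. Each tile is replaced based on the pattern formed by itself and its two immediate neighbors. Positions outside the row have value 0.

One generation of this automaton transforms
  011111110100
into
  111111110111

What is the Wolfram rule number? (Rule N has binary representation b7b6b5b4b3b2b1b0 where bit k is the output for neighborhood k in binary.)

position 2: 111 → 1  (bit 7 = 1)
position 7: 110 → 1  (bit 6 = 1)
position 8: 101 → 0  (bit 5 = 0)
position 10: 100 → 1  (bit 4 = 1)
position 1: 011 → 1  (bit 3 = 1)
position 9: 010 → 1  (bit 2 = 1)
position 0: 001 → 1  (bit 1 = 1)
position 11: 000 → 1  (bit 0 = 1)
bits b7..b0 = 11011111 = 223

223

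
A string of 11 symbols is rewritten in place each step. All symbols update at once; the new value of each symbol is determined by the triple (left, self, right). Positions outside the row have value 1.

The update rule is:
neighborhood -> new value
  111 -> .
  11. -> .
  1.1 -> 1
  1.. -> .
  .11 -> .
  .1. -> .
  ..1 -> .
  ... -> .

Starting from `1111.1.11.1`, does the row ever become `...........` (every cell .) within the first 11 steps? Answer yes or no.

yes

....1.1..1.
.....1....1
...........
all cells are . at step 3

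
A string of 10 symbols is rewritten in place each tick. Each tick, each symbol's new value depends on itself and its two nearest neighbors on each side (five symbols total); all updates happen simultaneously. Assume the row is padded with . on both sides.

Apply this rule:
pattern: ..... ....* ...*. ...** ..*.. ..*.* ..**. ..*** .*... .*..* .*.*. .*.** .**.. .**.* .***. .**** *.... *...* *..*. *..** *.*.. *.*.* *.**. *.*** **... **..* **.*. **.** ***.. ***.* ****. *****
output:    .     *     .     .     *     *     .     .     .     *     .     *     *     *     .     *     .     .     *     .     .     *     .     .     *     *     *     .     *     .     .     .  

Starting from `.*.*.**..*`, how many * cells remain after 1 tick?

.*.**.****
count of *: 7

7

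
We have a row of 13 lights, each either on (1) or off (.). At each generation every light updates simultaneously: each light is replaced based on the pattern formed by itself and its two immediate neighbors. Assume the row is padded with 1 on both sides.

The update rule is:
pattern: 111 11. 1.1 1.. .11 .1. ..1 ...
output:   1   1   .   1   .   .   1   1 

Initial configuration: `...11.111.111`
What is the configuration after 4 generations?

111.1..11..11
111..11.111.1
11111.1..11..
11111..11.111

11111..11.111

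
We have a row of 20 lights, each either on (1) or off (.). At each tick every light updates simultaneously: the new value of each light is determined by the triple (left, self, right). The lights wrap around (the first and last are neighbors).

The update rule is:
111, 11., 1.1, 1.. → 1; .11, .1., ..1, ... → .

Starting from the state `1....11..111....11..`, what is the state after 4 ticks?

tick 1: .1....11..111....11.
tick 2: ..1....11..111....11
tick 3: 1..1....11..111....1
tick 4: 11..1....11..111....

11..1....11..111....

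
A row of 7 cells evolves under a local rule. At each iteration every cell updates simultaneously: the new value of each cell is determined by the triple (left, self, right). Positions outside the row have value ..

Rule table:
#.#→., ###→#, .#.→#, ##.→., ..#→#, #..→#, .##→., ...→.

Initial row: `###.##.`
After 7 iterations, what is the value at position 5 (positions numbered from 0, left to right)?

iteration 1: .#....#
iteration 2: ###..##
iteration 3: .#.##..
iteration 4: ##...#.
iteration 5: ..#.###
iteration 6: .##..#.
iteration 7: #..####
position 5 holds #

#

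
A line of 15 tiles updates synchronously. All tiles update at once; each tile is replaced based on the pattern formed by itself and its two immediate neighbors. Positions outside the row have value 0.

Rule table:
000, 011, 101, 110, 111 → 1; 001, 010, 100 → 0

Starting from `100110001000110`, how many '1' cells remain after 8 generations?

generation 1: 000110100010110
generation 2: 110111001001110
generation 3: 111111000001110
generation 4: 111111011101110
generation 5: 111111111111110
generation 6: 111111111111110  (fixed point — unchanged through generation 8)
count of 1: 14

14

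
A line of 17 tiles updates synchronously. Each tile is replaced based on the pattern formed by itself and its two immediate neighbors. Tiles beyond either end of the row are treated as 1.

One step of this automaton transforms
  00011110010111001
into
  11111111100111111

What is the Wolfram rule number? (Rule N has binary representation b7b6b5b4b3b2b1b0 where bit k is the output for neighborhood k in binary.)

219

position 4: 111 → 1  (bit 7 = 1)
position 6: 110 → 1  (bit 6 = 1)
position 10: 101 → 0  (bit 5 = 0)
position 0: 100 → 1  (bit 4 = 1)
position 3: 011 → 1  (bit 3 = 1)
position 9: 010 → 0  (bit 2 = 0)
position 2: 001 → 1  (bit 1 = 1)
position 1: 000 → 1  (bit 0 = 1)
bits b7..b0 = 11011011 = 219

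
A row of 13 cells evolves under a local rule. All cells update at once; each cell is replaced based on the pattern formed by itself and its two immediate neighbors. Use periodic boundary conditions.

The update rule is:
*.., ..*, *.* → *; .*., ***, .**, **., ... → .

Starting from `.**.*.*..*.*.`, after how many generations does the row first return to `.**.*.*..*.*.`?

*..*.*.**.*.*
.**.*.*..*.*.

2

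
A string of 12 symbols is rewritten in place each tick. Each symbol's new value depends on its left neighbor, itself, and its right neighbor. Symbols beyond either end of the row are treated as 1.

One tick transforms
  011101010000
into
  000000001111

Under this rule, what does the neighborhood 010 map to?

At position 5 the neighborhood is 010; the next row has 0 there.

0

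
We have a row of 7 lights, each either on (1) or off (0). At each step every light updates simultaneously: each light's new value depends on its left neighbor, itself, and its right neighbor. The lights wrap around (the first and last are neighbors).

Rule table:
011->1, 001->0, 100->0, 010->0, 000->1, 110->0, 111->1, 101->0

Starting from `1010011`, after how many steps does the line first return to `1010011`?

14

step 1: 0000011
step 2: 0111010
step 3: 0110000
step 4: 0100111
step 5: 0000110
step 6: 1110100
step 7: 1100000
step 8: 1001110
step 9: 0001100
step 10: 1101001
step 11: 1000001
step 12: 0011101
step 13: 0011000
step 14: 1010011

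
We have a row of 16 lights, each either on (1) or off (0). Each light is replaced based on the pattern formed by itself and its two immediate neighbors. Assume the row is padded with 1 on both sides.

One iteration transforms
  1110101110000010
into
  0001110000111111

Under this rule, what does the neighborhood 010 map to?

At position 4 the neighborhood is 010; the next row has 1 there.

1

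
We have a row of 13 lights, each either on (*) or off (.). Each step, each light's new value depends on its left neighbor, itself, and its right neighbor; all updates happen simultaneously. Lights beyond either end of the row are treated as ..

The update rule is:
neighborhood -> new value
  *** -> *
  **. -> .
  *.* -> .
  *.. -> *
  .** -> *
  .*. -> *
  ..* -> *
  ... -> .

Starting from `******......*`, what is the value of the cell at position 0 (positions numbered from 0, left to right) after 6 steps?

*****.*....**
****..**..**.
***.***.***.*
**..**..**..*
*.***.***.***
*.**..**..**.
position 0 holds *

*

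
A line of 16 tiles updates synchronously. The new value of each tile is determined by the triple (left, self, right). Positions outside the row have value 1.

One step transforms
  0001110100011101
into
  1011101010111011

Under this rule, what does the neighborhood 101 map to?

1

At position 6 the neighborhood is 101; the next row has 1 there.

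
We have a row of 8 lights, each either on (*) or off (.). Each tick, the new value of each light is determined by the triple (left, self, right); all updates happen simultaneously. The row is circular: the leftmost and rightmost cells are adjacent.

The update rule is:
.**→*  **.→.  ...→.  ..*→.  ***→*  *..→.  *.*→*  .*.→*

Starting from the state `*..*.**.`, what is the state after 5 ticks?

*..***.*
...**.**
...*.**.
...***..
...**...

...**...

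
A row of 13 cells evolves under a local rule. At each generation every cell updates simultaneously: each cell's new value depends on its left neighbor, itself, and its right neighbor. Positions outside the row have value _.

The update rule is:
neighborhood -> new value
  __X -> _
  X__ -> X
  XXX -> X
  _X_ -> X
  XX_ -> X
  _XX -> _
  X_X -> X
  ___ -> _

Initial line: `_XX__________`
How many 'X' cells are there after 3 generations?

2

generation 1: __XX_________
generation 2: ___XX________
generation 3: ____XX_______
count of X: 2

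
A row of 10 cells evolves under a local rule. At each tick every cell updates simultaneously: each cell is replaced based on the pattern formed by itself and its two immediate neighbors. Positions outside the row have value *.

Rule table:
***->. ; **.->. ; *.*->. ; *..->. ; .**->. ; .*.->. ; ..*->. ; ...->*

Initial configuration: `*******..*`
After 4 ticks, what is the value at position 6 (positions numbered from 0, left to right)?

*

..........
.********.
..........  (repeats tick 1; period 2)
tick 4: .********.
position 6 holds *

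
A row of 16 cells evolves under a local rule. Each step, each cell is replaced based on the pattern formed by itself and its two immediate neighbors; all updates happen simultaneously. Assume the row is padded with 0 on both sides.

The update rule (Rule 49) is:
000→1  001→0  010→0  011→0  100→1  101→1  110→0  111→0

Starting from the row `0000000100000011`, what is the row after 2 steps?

0000001000000111

1111110011111000
0000001000000111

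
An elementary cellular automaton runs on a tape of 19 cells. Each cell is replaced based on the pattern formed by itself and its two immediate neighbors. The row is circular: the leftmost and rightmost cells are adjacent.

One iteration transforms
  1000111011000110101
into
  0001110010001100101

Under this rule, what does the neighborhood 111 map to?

1

At position 5 the neighborhood is 111; the next row has 1 there.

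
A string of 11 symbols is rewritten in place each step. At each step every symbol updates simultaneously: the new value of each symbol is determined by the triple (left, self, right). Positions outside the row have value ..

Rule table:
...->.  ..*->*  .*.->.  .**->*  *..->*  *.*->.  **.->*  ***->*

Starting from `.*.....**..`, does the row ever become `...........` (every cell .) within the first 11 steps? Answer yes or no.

*.*...****.
...*.******
..*..******
.*.********
*..********
.**********
***********
***********  (fixed point — unchanged through step 11)
step 11 is ***********, still not uniform .

no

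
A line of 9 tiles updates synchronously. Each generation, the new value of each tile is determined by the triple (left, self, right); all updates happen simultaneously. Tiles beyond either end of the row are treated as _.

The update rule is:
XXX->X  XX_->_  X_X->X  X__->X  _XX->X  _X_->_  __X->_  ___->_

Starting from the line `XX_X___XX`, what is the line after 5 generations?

generation 1: X_X_X__X_
generation 2: _X_X_X__X
generation 3: __X_X_X__
generation 4: ___X_X_X_
generation 5: ____X_X_X

____X_X_X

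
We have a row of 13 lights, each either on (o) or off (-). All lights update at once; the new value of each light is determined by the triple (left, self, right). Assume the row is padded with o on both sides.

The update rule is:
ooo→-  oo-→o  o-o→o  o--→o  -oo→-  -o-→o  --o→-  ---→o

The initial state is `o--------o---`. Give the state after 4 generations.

-----oo--ooo-

oooooooo-ooo-
-------oo--oo
oooooo--oo---
-----oo--ooo-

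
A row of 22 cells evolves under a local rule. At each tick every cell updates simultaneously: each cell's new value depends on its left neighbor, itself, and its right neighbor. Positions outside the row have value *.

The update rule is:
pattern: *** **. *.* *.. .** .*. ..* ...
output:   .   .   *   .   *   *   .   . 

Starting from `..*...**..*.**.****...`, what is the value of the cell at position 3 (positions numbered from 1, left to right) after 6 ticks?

..*...*...***.**......
..*...*...*..**.......
..*...*...*..*........
..*...*...*..*........  (fixed point — unchanged through tick 6)
position 3 holds *

*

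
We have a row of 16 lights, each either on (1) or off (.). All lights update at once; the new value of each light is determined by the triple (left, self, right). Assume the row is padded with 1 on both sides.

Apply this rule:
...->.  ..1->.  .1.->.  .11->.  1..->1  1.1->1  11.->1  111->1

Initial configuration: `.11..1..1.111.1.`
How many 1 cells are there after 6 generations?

10

1.11..1..1.111.1
11.11..1..1.111.
111.11..1..1.111
1111.11..1..1.11
11111.11..1..1.1
111111.11..1..1.
count of 1: 10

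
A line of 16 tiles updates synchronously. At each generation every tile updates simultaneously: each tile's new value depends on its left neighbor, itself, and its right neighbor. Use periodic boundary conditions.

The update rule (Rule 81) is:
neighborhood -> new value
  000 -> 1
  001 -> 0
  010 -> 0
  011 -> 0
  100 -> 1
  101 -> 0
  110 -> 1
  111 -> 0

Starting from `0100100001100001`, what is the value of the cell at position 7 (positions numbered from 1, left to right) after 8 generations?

0

generation 1: 0010011100111100
generation 2: 1001000110000111
generation 3: 1100110011110000
generation 4: 0110011000011110
generation 5: 0011001111000011
generation 6: 1001100001111001
generation 7: 1100111100001100
generation 8: 0110000111100110
position 7 holds 0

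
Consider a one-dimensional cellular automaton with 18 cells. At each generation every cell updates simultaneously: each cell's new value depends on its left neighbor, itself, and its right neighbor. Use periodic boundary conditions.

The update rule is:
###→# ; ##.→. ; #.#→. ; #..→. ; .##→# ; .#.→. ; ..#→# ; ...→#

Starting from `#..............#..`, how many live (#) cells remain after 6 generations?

14

..#############..#
.#############..#.
#############..#..
############..#..#
###########..#..##
##########..#..###
count of #: 14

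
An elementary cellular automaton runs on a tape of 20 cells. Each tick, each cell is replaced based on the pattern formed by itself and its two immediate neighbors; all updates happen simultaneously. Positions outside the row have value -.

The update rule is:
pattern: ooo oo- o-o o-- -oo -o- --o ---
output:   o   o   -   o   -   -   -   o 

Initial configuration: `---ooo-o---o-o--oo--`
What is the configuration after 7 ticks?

oo--oo--oo----o--ooo
-oo--oo--oooo--o--oo
--oo--oo--oooo--o--o
o--oo--oo--oooo--o--
-o--oo--oo--oooo--oo
--o--oo--oo--oooo--o
o--o--oo--oo--oooo--

o--o--oo--oo--oooo--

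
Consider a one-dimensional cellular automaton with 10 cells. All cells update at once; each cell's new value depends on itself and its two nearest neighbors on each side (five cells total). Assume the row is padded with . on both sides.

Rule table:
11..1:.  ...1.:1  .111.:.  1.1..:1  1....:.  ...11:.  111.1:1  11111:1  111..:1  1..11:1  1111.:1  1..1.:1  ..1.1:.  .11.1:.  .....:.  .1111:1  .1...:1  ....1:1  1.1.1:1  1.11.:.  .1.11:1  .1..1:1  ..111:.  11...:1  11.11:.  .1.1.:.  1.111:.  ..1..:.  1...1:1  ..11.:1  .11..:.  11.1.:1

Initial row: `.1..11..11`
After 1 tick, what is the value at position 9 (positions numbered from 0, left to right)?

.

1.111..11.
position 9 holds .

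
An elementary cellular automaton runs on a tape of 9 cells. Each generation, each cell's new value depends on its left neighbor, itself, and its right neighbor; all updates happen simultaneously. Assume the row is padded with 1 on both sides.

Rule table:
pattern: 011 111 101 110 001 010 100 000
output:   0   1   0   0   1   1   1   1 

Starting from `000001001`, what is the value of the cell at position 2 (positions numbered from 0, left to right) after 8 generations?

111111110
111111100
111111011
111110001
111101110
111000100
110111111
100011111
position 2 holds 0

0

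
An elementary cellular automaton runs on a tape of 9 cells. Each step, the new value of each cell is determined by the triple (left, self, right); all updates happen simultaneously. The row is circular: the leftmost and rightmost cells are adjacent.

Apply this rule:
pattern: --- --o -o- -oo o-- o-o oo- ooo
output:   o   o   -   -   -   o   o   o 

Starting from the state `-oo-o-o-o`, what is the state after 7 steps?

o-oo-o-o-
-o-oo-o-o
o-o-oo-o-
-o-o-oo-o
o-o-o-oo-
-o-o-o-oo
o-o-o-o-o

o-o-o-o-o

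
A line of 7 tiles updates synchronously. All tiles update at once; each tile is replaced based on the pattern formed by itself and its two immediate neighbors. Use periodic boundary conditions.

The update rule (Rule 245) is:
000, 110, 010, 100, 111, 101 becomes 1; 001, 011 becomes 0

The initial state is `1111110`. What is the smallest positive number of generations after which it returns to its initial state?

generation 1: 0111111
generation 2: 1011111
generation 3: 1101111
generation 4: 1110111
generation 5: 1111011
generation 6: 1111101
generation 7: 1111110

7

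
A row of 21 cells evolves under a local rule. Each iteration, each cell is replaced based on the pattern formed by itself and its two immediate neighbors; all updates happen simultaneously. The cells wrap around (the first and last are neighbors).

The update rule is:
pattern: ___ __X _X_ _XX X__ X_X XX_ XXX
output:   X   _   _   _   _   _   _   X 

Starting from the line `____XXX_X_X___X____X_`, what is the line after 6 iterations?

__XXX__XXXXX__X______

XXX__X______X___XX___
_X_____XXXX___X____X_
___XXX__XX__X___XX___
XX__X_________X____XX
X_____XXXXXXX___XX__X
__XXX__XXXXX__X______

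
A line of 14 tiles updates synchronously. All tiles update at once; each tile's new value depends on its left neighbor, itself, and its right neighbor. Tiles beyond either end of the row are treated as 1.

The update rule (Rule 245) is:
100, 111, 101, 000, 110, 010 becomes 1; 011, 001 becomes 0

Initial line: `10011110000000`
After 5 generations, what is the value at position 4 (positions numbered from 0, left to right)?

11001111111110
11100111111111
11110011111111
11111001111111
11111100111111
position 4 holds 1

1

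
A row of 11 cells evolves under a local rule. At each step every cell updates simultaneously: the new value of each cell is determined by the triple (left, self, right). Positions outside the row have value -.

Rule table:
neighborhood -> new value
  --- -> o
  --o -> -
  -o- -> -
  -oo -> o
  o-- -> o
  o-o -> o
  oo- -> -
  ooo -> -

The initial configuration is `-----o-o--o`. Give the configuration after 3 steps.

oooo--o-o--
o---o--o-oo
-oo--o--oo-

-oo--o--oo-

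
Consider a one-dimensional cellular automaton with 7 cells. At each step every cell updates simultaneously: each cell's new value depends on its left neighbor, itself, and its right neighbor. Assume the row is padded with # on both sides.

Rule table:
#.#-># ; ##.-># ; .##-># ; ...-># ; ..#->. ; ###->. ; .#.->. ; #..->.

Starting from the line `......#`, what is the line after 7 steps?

..#..#.

step 1: .####.#
step 2: ##..###
step 3: .#..#..
step 4: #......
step 5: #.####.
step 6: ###..##
step 7: ..#..#.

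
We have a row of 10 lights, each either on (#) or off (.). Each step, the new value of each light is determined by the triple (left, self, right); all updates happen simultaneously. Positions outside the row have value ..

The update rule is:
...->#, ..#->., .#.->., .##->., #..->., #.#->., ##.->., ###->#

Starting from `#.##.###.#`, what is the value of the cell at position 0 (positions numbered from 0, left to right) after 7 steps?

......#...
#####...##
.###..#...
..#.....##
#...###...
..#..#..##
#.........
position 0 holds #

#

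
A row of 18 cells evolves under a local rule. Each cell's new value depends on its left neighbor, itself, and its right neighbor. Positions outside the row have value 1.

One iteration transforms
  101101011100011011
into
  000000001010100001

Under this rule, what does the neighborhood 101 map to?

At position 1 the neighborhood is 101; the next row has 0 there.

0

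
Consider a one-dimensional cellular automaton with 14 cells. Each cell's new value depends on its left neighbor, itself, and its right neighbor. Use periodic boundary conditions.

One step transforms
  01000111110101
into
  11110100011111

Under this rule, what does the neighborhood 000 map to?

1

At position 3 the neighborhood is 000; the next row has 1 there.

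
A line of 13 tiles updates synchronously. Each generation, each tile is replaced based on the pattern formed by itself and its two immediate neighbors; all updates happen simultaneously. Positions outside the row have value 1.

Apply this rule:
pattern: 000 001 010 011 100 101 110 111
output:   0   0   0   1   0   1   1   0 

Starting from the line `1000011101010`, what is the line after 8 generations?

1000000000000

1000010110101
1000001111011
1000001001110
1000000001011
1000000000110
1000000000111
1000000000100
1000000000000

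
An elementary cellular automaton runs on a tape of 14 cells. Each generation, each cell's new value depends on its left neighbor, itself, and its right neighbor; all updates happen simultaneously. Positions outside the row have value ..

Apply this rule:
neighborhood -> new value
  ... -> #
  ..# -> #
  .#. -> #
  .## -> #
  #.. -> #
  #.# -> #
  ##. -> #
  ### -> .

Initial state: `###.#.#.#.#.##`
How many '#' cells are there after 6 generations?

generation 1: #.############
generation 2: ###..........#
generation 3: #.############  (repeats generation 1; period 2)
generation 6: ###..........#
count of #: 4

4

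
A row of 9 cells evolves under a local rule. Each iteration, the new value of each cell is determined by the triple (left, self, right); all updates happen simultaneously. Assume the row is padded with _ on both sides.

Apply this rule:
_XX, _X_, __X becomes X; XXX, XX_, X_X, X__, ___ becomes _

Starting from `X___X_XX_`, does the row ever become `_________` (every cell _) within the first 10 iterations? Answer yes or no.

X__XX_X__
X_XX__X__
X_X__XX__
X_X_XX___
X_X_X____
X_X_X____  (fixed point — unchanged through iteration 10)
iteration 10 is X_X_X____, still not uniform _

no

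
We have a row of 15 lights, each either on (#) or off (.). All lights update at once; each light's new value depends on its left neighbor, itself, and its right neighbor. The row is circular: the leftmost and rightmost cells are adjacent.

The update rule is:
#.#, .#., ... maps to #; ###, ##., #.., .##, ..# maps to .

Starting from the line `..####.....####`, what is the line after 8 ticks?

######.....####

.......###.....
######.....####
.......###.....  (repeats tick 1; period 2)
tick 8: ######.....####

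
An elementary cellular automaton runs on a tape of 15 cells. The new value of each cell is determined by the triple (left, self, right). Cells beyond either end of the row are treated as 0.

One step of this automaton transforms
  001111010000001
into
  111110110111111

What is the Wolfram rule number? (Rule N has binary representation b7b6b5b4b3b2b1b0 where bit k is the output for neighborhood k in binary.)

position 3: 111 → 1  (bit 7 = 1)
position 5: 110 → 0  (bit 6 = 0)
position 6: 101 → 1  (bit 5 = 1)
position 8: 100 → 0  (bit 4 = 0)
position 2: 011 → 1  (bit 3 = 1)
position 7: 010 → 1  (bit 2 = 1)
position 1: 001 → 1  (bit 1 = 1)
position 0: 000 → 1  (bit 0 = 1)
bits b7..b0 = 10101111 = 175

175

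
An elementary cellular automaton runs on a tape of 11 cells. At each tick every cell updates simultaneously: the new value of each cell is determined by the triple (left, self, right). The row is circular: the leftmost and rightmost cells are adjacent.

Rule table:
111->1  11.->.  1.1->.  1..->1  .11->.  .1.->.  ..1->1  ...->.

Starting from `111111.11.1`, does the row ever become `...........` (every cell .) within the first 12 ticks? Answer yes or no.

tick 1: 11111......
tick 2: .111.1....1
tick 3: ..1...1..1.
tick 4: .1.1.1.11.1
tick 5: ...........
all cells are . at tick 5

yes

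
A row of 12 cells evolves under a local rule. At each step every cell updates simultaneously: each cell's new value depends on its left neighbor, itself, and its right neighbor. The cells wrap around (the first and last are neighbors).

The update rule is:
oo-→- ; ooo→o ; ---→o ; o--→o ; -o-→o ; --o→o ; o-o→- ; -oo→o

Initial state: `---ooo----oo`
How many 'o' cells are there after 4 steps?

ooooo-ooooo-
oooo--oooo--
ooo-ooooo-oo
oo--oooo--oo
count of o: 8

8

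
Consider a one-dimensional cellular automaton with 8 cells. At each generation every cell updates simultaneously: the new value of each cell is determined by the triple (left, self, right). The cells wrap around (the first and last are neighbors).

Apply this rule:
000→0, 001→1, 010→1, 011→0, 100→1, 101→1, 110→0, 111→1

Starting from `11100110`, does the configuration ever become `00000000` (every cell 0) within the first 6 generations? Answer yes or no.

01011001
11100111
11011011
10100101
01111110
10111101
generation 6 is 10111101, still not uniform 0

no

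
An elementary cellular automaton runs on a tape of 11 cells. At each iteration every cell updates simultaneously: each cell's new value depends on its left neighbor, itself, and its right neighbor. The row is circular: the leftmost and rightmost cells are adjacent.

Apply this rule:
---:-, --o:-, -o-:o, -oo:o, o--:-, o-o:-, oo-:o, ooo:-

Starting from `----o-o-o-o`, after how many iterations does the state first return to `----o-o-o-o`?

iteration 1: ----o-o-o-o

1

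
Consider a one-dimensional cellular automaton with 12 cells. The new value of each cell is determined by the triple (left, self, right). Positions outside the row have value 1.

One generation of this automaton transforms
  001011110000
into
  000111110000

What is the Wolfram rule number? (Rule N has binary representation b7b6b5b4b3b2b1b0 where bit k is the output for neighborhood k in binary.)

232

position 5: 111 → 1  (bit 7 = 1)
position 7: 110 → 1  (bit 6 = 1)
position 3: 101 → 1  (bit 5 = 1)
position 0: 100 → 0  (bit 4 = 0)
position 4: 011 → 1  (bit 3 = 1)
position 2: 010 → 0  (bit 2 = 0)
position 1: 001 → 0  (bit 1 = 0)
position 9: 000 → 0  (bit 0 = 0)
bits b7..b0 = 11101000 = 232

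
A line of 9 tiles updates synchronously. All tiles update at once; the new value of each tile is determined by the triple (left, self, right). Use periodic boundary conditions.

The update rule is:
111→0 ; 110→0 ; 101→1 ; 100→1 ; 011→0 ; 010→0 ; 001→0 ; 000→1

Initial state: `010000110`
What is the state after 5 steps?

001110001
100001100
011100010
000011001
111000100

111000100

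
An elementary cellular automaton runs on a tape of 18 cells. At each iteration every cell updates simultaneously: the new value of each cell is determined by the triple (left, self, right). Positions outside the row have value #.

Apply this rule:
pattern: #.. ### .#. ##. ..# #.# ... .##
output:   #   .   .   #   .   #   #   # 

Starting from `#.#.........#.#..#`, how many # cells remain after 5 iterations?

iteration 1: ##.########..#.#.#
iteration 2: .###......##..#.##
iteration 3: ##.######.###..##.
iteration 4: .###....###.##.###
iteration 5: ##.####.#.######..
count of #: 13

13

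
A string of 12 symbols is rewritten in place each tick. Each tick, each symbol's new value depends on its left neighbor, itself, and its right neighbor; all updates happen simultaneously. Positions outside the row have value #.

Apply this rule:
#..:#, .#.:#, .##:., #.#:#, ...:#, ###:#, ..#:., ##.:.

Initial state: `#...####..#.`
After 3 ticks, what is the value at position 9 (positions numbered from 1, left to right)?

#

.##..##.#.##
#..#...###.#
.#.###..#.#.
position 9 holds #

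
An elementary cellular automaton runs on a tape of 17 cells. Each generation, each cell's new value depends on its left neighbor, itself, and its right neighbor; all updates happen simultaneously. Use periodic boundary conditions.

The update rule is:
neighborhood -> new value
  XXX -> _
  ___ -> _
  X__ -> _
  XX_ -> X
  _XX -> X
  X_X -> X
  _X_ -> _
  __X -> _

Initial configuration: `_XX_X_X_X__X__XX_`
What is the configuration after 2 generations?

_XXX_X_X______XX_
_X_XX_X_______XX_

_X_XX_X_______XX_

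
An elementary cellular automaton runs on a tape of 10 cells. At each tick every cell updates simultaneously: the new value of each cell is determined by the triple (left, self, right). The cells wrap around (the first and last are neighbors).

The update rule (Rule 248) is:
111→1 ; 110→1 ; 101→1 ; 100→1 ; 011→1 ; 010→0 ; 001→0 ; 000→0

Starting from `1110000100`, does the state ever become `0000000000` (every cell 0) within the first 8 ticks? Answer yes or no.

no

tick 1: 1111000010
tick 2: 1111100001
tick 3: 1111110001
tick 4: 1111111001
tick 5: 1111111101
tick 6: 1111111111
tick 7: 1111111111  (fixed point — unchanged through tick 8)
tick 8 is 1111111111, still not uniform 0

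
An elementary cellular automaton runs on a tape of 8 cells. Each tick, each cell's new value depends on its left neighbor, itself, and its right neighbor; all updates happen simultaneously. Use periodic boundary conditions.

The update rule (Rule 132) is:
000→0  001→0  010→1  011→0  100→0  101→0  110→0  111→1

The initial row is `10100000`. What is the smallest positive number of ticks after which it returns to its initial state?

10100000

1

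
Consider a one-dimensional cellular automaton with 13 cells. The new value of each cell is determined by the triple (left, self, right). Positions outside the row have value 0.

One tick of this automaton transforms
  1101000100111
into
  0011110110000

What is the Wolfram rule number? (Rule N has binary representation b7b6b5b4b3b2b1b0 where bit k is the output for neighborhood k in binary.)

53

position 11: 111 → 0  (bit 7 = 0)
position 1: 110 → 0  (bit 6 = 0)
position 2: 101 → 1  (bit 5 = 1)
position 4: 100 → 1  (bit 4 = 1)
position 0: 011 → 0  (bit 3 = 0)
position 3: 010 → 1  (bit 2 = 1)
position 6: 001 → 0  (bit 1 = 0)
position 5: 000 → 1  (bit 0 = 1)
bits b7..b0 = 00110101 = 53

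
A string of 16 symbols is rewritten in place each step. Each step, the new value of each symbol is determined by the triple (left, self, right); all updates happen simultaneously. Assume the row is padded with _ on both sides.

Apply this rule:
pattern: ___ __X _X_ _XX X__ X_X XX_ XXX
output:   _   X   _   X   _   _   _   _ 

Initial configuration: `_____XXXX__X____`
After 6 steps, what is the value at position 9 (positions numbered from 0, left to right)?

_

____XX____X_____
___XX____X______
__XX____X_______
_XX____X________
XX____X_________
X____X__________
position 9 holds _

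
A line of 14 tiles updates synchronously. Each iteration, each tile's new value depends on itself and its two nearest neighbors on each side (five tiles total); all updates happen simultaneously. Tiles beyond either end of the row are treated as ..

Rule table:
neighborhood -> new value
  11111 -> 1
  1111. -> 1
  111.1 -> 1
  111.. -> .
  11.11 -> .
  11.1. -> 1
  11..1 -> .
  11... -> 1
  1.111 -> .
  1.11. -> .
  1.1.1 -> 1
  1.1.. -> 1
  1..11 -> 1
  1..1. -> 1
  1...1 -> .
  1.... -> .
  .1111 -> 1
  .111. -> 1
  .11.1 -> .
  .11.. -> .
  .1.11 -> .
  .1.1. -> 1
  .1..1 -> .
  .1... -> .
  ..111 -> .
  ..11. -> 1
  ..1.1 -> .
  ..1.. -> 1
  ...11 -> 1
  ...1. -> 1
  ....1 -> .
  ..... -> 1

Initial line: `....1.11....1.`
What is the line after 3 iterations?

iteration 1: 11.1....1..11.
iteration 2: 1.11...11.11.1
iteration 3: ....1.11....11

....1.11....11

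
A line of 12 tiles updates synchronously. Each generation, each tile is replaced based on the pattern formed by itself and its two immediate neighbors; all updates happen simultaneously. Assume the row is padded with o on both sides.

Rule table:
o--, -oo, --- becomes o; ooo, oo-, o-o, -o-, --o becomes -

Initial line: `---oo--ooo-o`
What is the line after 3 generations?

ooooooo-o--o

generation 1: oo-o-o-o---o
generation 2: --------oo-o
generation 3: ooooooo-o--o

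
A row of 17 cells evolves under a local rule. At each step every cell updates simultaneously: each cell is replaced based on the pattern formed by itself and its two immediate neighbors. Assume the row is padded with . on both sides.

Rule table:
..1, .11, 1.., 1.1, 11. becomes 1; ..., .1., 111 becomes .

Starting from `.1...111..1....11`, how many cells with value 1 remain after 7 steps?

1.1.11.111.1..111
.1.11111.11.111.1
1.11...111111.11.
.1111.11....11111
11..11111..11...1
11111...111111.1.
1...11.11....11.1
count of 1: 8

8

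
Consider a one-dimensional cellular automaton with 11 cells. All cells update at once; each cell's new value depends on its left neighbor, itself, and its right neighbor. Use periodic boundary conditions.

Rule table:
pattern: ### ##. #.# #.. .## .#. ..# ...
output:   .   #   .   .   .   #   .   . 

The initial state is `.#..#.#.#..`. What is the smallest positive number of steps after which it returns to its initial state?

step 1: .#..#.#.#..

1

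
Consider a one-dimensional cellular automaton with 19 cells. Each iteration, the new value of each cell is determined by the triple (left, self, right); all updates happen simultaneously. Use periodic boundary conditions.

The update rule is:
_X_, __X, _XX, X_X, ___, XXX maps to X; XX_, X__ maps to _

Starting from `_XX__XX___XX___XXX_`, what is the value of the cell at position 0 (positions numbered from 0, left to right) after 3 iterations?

_

iteration 1: XX__XX__XXX__XXXX__
iteration 2: X__XX__XXX__XXXX__X
iteration 3: __XX__XXX__XXXX__XX
position 0 holds _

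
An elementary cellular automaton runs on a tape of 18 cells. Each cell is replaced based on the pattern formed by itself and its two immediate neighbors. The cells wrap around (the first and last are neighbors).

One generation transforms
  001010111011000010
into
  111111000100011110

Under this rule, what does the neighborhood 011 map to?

0

At position 6 the neighborhood is 011; the next row has 0 there.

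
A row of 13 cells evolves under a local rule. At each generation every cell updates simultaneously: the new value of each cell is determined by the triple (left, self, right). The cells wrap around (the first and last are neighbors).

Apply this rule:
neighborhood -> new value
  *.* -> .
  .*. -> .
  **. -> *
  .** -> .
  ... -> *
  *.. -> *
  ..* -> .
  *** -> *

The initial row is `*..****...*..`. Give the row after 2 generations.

.*..*****..*.
..*..*****..*

..*..*****..*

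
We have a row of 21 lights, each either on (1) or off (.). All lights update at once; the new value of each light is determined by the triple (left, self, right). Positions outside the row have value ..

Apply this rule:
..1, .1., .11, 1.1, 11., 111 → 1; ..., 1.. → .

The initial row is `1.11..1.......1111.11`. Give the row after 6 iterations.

1111.11......11111111
1111111.....111111111
1111111....1111111111
1111111...11111111111
1111111..111111111111
1111111.1111111111111

1111111.1111111111111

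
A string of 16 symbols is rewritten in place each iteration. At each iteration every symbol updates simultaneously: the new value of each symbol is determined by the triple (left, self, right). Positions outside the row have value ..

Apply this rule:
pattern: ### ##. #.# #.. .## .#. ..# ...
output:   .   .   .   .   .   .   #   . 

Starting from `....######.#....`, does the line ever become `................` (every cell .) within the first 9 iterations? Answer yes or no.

...#............
..#.............
.#..............
#...............
................
all cells are . at iteration 5

yes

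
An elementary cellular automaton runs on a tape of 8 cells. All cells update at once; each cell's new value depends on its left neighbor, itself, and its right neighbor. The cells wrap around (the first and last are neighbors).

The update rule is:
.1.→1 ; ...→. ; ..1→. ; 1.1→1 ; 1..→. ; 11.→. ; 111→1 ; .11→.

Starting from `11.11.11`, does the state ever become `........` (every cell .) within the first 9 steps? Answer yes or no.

1.1..1.1
.11..11.
........
all cells are . at step 3

yes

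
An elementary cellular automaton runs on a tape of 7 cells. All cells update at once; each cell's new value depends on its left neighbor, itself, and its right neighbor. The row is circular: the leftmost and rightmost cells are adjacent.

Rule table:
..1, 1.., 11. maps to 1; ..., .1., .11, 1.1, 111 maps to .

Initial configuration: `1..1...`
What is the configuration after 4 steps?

1...1..

.11.1.1
..1....
.1.1...
1...1..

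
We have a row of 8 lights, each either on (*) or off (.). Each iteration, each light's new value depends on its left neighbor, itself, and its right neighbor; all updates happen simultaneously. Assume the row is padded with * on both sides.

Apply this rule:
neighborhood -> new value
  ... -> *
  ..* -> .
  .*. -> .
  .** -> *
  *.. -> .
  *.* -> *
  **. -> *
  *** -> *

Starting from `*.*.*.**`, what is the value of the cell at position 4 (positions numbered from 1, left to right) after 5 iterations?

iteration 1: **.*.***
iteration 2: ***.****
iteration 3: ********
iteration 4: ********  (fixed point — unchanged through iteration 5)
position 4 holds *

*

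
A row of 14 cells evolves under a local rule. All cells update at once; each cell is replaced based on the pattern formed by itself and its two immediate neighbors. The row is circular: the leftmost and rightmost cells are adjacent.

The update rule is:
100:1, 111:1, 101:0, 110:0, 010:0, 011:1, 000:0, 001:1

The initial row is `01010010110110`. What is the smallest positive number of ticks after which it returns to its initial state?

10001100100101
01011011011001
00010010010110
00101101100101
11001001011000
10110110010101
00100101100001
11011001010010
10010110001100
01100101011011
01011000010010
10010100101101
01100011001001
01010110110110
10000100100101
01001011011001
00110010010110
01101101100101
01001001011000
10110110010100
00100101100011
11011001010110
10010110000100
01100101001011
01011000110010
10010101101101
01100001001001
01010010110110

28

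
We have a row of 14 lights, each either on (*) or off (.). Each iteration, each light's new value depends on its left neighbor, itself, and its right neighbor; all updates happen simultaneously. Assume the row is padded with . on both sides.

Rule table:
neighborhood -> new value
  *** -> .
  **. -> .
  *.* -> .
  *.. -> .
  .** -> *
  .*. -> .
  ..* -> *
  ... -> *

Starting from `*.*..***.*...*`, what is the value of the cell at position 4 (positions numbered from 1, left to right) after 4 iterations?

....**.....**.
*****..*****..
*.....**.....*
..*****..****.
position 4 holds *

*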